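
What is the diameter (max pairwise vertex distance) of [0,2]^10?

d = √(2² + 2² + ... + 2²) [10 terms] = √(10·2²) = 2√10 ≈ 6.32456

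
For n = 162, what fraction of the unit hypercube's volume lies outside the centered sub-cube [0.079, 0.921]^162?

1 - (1 - 2·0.079)^162 = 1 - 0.842^162 ≈ 1 - 7.954e-13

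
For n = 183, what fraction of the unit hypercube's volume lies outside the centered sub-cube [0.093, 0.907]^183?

1 - (1 - 2·0.093)^183 = 1 - 0.814^183 ≈ 1 - 4.408e-17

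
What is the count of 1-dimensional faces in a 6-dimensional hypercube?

Choose 1 of 6 axes to span the face (C(6,1) = 6 ways), then fix each of the remaining 5 coordinates at one of its two extreme values (2^5 = 32 ways): 6·32 = 192.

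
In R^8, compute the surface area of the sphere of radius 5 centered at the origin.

|∂B_8(5)| = 78125·π^4/3 ≈ 2.5367e+06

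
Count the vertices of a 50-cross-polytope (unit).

Number of vertices = 2n = 100.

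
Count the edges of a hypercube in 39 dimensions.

The 39-cube has n·2^(n-1) = 39·2^38 = 39·274877906944 = 10720238370816 edges.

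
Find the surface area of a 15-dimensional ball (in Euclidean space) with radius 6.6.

The surface area of an n-ball is 2π^(n/2) r^(n-1) / Γ(n/2). For n=15, r=6.6: 1.70269e+12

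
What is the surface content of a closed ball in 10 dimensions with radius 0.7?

The surface area of an n-ball is 2π^(n/2) r^(n-1) / Γ(n/2). For n=10, r=0.7: 1.02908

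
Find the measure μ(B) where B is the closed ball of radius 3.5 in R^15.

V = 678223072849·π^7/37065600 ≈ 5.52651e+07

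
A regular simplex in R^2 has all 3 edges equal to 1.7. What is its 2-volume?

Area = (√3/4) · 1.7² = 1.25141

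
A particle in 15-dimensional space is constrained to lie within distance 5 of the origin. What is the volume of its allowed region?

V = 312500000000·π^7/81081 ≈ 1.16407e+10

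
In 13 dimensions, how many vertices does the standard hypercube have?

Each vertex is a binary string of length 13, so there are 2^13 = 8192.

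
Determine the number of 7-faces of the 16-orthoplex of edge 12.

An n-cross-polytope has 2^(k+1)·C(n,k+1) k-faces. Here 2^8·C(16,8) = 256·12870 = 3294720.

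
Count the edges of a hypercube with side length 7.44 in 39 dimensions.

The 39-cube has n·2^(n-1) = 39·2^38 = 39·274877906944 = 10720238370816 edges.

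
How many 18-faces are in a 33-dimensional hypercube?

Number of 18-faces = C(33,18) · 2^(33-18) = 1037158320 · 32768 = 33985603829760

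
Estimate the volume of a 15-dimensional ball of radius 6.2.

V_15(6.2) = π^(15/2) · (6.2)^15 / Γ(15/2 + 1) ≈ 2.93295e+11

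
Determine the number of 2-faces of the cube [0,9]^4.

An n-cube has C(n,k)·2^(n-k) k-faces. Here C(4,2)·2^2 = 6·4 = 24.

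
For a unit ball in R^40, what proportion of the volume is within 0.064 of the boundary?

1 - (1-0.064)^40 ≈ 0.929037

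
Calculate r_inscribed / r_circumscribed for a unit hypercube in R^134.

Ratio = (s/2)/(s√134/2) = 134^(-1/2) ≈ 0.0863868.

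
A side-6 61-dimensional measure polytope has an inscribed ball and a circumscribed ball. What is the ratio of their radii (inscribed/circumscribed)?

r_in / r_out = (6/2) / (6√61/2) = 1/√61 ≈ 0.128037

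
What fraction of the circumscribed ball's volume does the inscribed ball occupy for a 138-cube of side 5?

V_in / V_out = (r_in/r_out)^138 = (1/√138)^138 = 138^(-138/2) ≈ 2.2302e-148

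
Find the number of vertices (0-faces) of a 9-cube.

An n-cube has C(n,k)·2^(n-k) k-faces. Here C(9,0)·2^9 = 1·512 = 512.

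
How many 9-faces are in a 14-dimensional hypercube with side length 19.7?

Number of 9-faces = C(14,9) · 2^(14-9) = 2002 · 32 = 64064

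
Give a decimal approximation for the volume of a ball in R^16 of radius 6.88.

Volume = π^{16/2}·(6.88)^16/Γ(9) ≈ 5.93053e+12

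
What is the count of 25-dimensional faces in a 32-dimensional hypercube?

Number of 25-faces = C(32,25) · 2^(32-25) = 3365856 · 128 = 430829568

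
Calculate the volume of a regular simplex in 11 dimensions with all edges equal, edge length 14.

V_11 = √(12) · 14^11 / (11! · 2^(11/2)) ≈ 7765.66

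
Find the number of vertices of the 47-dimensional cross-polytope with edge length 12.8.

The 47-dimensional cross-polytope has 2n = 2·47 = 94 vertices.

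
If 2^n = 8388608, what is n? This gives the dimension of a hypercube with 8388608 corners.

n = log_2(8388608) = 23.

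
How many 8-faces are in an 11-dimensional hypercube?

Choose 8 of 11 axes to span the face (C(11,8) = 165 ways), then fix each of the remaining 3 coordinates at one of its two extreme values (2^3 = 8 ways): 165·8 = 1320.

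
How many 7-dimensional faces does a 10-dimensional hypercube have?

An n-cube has C(n,k)·2^(n-k) k-faces. Here C(10,7)·2^3 = 120·8 = 960.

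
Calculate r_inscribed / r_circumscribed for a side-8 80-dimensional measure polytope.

For an n-cube of any side s, the inradius is s/2 and the circumradius is s√n/2, so the ratio is 1/√80 ≈ 0.111803.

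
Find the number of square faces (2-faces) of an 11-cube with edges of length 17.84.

An n-cube has C(n,k)·2^(n-k) k-faces. Here C(11,2)·2^9 = 55·512 = 28160.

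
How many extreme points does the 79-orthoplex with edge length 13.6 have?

Number of vertices = 2n = 158.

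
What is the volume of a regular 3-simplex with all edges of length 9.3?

Volume = (√2/12) · 9.3³ = 94.7944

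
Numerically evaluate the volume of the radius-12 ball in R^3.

V = 2304·π ≈ 7238.23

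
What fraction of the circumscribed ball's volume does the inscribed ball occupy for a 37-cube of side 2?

Volume scales as r^n, and r_in/r_out = 1/√37, giving (1/√37)^37 ≈ 9.73348e-30.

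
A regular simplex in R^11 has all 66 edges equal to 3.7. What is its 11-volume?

Volume = 3.7^11 · √(12/2^11) / 11! ≈ 0.00341184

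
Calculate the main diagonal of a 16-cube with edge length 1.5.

||(1.5,1.5,...,1.5)|| = √(16)·1.5 = 6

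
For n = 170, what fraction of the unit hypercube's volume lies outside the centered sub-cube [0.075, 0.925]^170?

1 - (1 - 2·0.075)^170 = 1 - 0.85^170 ≈ 1 - 1.003e-12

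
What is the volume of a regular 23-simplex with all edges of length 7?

Volume = 7^23 · √(24/2^23) / 23! ≈ 1.79069e-06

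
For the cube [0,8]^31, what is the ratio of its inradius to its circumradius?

r_in / r_out = (8/2) / (8√31/2) = 1/√31 ≈ 0.179605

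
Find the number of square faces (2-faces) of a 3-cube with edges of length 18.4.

Choose 2 of 3 axes to span the face (C(3,2) = 3 ways), then fix each of the remaining 1 coordinate at one of its two extreme values (2^1 = 2 ways): 3·2 = 6.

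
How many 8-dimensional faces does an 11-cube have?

An n-cube has C(n,k)·2^(n-k) k-faces. Here C(11,8)·2^3 = 165·8 = 1320.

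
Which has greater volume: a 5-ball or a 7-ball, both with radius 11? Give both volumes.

V_5(11) ≈ 847738. V_7(11) ≈ 9.20723e+07. The 7-ball is larger.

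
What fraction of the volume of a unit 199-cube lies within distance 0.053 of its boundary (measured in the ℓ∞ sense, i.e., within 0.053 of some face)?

The inner cube has side 1-2·0.053 = 0.894 and volume (0.894)^199 ≈ 2.071e-10, so the shell holds 1 - 2.071e-10 of the volume.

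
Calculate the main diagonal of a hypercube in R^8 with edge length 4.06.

Diagonal = √8 · 4.06 ≈ 11.4834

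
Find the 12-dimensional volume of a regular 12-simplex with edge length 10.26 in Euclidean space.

V = (10.26^12 / 12!) · √((12+1) / 2^12) ≈ 160.038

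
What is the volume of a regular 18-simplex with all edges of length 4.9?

V_18 = √(19) · 4.9^18 / (18! · 2^(18/2)) ≈ 3.52611e-06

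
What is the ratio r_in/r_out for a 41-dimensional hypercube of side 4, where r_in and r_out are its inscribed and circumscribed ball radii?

r_in = 4/2 (half the side); r_out = 4√41/2 (half the diagonal). Ratio = 1/√41 ≈ 0.156174.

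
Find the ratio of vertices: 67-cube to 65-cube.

The 67-cube has 2^67 = 147573952589676412928 vertices. The 65-cube has 2^65 = 36893488147419103232 vertices. Ratio: 147573952589676412928/36893488147419103232 = 4.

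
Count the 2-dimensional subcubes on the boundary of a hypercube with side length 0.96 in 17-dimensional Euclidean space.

Number of 2-faces = C(17,2) · 2^(17-2) = 136 · 32768 = 4456448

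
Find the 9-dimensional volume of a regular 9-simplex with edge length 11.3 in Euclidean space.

Volume = 11.3^9 · √(10/2^9) / 9! ≈ 1156.93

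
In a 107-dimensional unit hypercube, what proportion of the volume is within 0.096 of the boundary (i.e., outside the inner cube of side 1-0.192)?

1 - (1 - 2·0.096)^107 = 1 - 0.808^107 ≈ 1 - 1.239e-10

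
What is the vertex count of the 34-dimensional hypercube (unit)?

The 34-cube has 2^34 = 17179869184 vertices.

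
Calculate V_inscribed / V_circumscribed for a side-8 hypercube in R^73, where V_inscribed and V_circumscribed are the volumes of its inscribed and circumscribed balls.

Volume scales as r^n, and r_in/r_out = 1/√73, giving (1/√73)^73 ≈ 9.74351e-69.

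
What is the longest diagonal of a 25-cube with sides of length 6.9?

Diagonal = √25 · 6.9 = 34.5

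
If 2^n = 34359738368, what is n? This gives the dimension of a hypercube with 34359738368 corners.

The n-cube has 2^n vertices, and 34359738368 = 2^35, so n = 35.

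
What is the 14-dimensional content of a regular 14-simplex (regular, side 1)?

V = (1^14 / 14!) · √((14+1) / 2^14) ≈ 3.47078e-13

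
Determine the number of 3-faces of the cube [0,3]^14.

An n-cube has C(n,k)·2^(n-k) k-faces. Here C(14,3)·2^11 = 364·2048 = 745472.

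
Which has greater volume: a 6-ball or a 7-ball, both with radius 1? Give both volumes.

V_6(1) ≈ 5.16771. V_7(1) ≈ 4.72477. The 6-ball is larger.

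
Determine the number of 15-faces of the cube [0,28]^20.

f_15(20-cube) = (20 choose 15) · 2^5 = 496128.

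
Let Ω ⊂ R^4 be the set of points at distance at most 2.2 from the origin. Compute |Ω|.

V_4(2.2) = π^(4/2) · (2.2)^4 / Γ(4/2 + 1) ≈ 115.601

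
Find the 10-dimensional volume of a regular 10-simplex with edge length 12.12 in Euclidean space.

V_10 = √(11) · 12.12^10 / (10! · 2^(10/2)) ≈ 1953.48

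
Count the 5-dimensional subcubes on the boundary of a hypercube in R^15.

Number of 5-faces = C(15,5) · 2^(15-5) = 3003 · 1024 = 3075072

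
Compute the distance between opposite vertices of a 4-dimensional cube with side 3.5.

The space diagonal of an n-cube of side s is s√n. Here 3.5·√4 = 7.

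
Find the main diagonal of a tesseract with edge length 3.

Diagonal = √4 · 3 = 6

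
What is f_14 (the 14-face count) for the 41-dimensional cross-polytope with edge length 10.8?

Each 14-face is the convex hull of 15 vertices, one chosen as ±e_i from each of 15 distinct axes: 2^15·C(41,15) = 2078548783792128.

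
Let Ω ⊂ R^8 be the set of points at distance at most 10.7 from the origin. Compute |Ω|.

V_8(10.7) = π^(8/2) · (10.7)^8 / Γ(8/2 + 1) ≈ 6.97362e+08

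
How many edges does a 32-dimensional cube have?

Each of the 2^32 = 4294967296 vertices has degree 32; total edges = 32·2^32/2 = 68719476736.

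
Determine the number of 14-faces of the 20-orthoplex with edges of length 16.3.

Each 14-face is the convex hull of 15 vertices, one chosen as ±e_i from each of 15 distinct axes: 2^15·C(20,15) = 508035072.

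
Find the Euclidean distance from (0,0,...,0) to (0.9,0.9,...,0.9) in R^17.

||(0.9,0.9,...,0.9)|| = √(17)·0.9 ≈ 3.7108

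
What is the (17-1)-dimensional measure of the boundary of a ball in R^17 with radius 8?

S = n·V_n(r)/r = 17·V_17(8)/8 (volume-to-surface relation), giving 144115188075855872·π^8/2027025 ≈ 6.74605e+14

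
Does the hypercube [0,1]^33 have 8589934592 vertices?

True. The 33-cube has 2^33 = 8589934592 vertices.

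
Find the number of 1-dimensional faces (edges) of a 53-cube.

The 53-cube has n·2^(n-1) = 53·2^52 = 53·4503599627370496 = 238690780250636288 edges.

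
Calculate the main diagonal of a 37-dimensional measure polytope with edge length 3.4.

||(3.4,3.4,...,3.4)|| = √(37)·3.4 ≈ 20.6814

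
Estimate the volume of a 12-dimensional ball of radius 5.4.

V_12(5.4) = π^(12/2) · (5.4)^12 / Γ(12/2 + 1) ≈ 8.20903e+08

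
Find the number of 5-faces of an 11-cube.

f_5(11-cube) = (11 choose 5) · 2^6 = 29568.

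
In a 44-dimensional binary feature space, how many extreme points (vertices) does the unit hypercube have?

An n-cube has 2^n vertices; for n = 44 that is 2^44 = 17592186044416.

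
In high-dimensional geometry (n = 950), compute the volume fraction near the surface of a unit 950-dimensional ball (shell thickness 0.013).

1 - (1-0.013)^950 ≈ 0.999996007 ≈ 99.999601%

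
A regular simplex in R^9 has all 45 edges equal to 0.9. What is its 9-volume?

For a regular n-simplex with edge a, V = (a^n / n!)·√((n+1)/2^n). With a=0.9, n=9: V ≈ 1.49205e-07.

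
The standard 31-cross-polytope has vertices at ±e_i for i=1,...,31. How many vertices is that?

The vertices are ±e_1, ..., ±e_31, so there are 2·31 = 62.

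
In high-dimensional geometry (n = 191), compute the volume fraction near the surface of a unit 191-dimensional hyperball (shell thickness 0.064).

1 - (1-0.064)^191 ≈ 0.9999967365 ≈ 99.999674%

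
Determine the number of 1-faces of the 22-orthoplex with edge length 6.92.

f_1(22-orthoplex) = 2^2 · (22 choose 2) = 924.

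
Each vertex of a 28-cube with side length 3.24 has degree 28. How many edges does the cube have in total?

The 28-cube has n·2^(n-1) = 28·2^27 = 28·134217728 = 3758096384 edges.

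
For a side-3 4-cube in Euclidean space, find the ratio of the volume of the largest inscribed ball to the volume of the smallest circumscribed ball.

Volume scales as r^n, and r_in/r_out = 1/√4, giving (1/√4)^4 ≈ 0.0625.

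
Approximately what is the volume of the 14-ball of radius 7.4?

Volume = π^{14/2}·(7.4)^14/Γ(8) ≈ 8.84836e+11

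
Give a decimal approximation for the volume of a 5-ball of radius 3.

The n-ball volume is π^(n/2)·r^n/Γ(n/2+1). With n=5, r=3: V = 648·π^2/5 ≈ 1279.1.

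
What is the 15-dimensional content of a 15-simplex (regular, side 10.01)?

Volume = 10.01^15 · √(16/2^15) / 15! ≈ 17.1533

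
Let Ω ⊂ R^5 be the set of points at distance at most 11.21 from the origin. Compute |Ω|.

The n-ball volume is π^(n/2)·r^n/Γ(n/2+1). With n=5, r=11.21: V ≈ 931808.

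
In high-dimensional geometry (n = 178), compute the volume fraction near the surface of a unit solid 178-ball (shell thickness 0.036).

1 - (1-0.036)^178 ≈ 0.998535 ≈ 99.85%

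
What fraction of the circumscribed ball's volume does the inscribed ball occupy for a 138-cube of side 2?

The radii are 2/2 and 2√138/2, so the volume ratio is (1/√138)^138 = 138^{-138/2} ≈ 2.2302e-148.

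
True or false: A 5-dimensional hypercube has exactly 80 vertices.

False. The 5-cube has 2^5 = 32 vertices.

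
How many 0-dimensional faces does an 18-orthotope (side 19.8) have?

Number of 0-faces = C(18,0) · 2^(18-0) = 1 · 262144 = 262144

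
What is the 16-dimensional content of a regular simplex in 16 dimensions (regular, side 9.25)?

For a regular n-simplex with edge a, V = (a^n / n!)·√((n+1)/2^n). With a=9.25, n=16: V ≈ 2.21122.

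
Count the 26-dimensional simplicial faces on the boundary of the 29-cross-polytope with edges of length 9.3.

Each 26-face is the convex hull of 27 vertices, one chosen as ±e_i from each of 27 distinct axes: 2^27·C(29,27) = 54492397568.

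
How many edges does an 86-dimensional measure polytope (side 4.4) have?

The 86-cube has n·2^(n-1) = 86·2^85 = 86·38685626227668133590597632 = 3326963855579459488791396352 edges.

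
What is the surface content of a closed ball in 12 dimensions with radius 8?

S_12(8) = 2·π^(12/2)·(8)^11 / Γ(12/2) = 2147483648·π^6/15 ≈ 1.37638e+11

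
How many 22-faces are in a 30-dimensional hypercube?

Choose 22 of 30 axes to span the face (C(30,22) = 5852925 ways), then fix each of the remaining 8 coordinates at one of its two extreme values (2^8 = 256 ways): 5852925·256 = 1498348800.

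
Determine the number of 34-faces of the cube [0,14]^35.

f_34(35-cube) = (35 choose 34) · 2^1 = 70.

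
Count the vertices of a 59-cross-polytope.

The vertices are ±e_1, ..., ±e_59, so there are 2·59 = 118.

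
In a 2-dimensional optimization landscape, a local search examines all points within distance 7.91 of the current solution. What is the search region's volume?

The n-ball volume is π^(n/2)·r^n/Γ(n/2+1). With n=2, r=7.91: V ≈ 196.563.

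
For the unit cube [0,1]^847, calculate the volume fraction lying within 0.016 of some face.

1 - (1 - 2·0.016)^847 = 1 - 0.968^847 ≈ 1 - 1.087e-12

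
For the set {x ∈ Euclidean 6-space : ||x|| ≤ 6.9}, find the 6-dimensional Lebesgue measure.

The n-ball volume is π^(n/2)·r^n/Γ(n/2+1). With n=6, r=6.9: V ≈ 557690.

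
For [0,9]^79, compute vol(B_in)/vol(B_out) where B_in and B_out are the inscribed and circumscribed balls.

The radii are 9/2 and 9√79/2, so the volume ratio is (1/√79)^79 = 79^{-79/2} ≈ 1.10594e-75.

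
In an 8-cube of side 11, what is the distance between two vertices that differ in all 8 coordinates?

d = √(11² + 11² + ... + 11²) [8 terms] = √(8·11²) = 11√8 ≈ 31.1127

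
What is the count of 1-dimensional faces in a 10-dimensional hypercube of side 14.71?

f_1(10-cube) = (10 choose 1) · 2^9 = 5120.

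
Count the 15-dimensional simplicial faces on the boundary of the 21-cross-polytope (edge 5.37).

An n-cross-polytope has 2^(k+1)·C(n,k+1) k-faces. Here 2^16·C(21,16) = 65536·20349 = 1333592064.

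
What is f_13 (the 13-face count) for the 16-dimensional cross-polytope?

An n-cross-polytope has 2^(k+1)·C(n,k+1) k-faces. Here 2^14·C(16,14) = 16384·120 = 1966080.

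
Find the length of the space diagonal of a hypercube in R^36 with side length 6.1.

The space diagonal of an n-cube of side s is s√n. Here 6.1·√36 = 36.6.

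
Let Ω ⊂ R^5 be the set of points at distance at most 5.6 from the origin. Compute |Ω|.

V_5(5.6) = π^(5/2) · (5.6)^5 / Γ(5/2 + 1) ≈ 28989.4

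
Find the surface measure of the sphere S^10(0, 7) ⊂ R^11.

|∂B_11(7)| = 2582630848·π^5/135 ≈ 5.85434e+09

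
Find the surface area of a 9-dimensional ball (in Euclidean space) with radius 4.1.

The surface area of an n-ball is 2π^(n/2) r^(n-1) / Γ(n/2). For n=9, r=4.1: 2.37045e+06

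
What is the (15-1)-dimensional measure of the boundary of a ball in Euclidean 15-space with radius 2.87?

S_15(2.87) = 2·π^(15/2)·(2.87)^14 / Γ(15/2) ≈ 1.47186e+07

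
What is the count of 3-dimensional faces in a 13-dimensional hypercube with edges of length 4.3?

An n-cube has C(n,k)·2^(n-k) k-faces. Here C(13,3)·2^10 = 286·1024 = 292864.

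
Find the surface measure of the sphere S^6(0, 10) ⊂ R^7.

|∂B_7(10)| = 3200000·π^3/3 ≈ 3.30734e+07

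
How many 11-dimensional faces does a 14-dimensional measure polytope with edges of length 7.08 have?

An n-cube has C(n,k)·2^(n-k) k-faces. Here C(14,11)·2^3 = 364·8 = 2912.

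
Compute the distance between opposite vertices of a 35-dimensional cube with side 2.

The space diagonal of an n-cube of side s is s√n. Here 2·√35 ≈ 11.8322.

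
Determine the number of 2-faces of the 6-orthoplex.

f_2(6-orthoplex) = 2^3 · (6 choose 3) = 160.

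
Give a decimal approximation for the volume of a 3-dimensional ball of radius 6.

Volume = π^{3/2}·(6)^3/Γ(5/2) = 288·π ≈ 904.779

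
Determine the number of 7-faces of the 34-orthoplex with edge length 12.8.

Each 7-face is the convex hull of 8 vertices, one chosen as ±e_i from each of 8 distinct axes: 2^8·C(34,8) = 4647988224.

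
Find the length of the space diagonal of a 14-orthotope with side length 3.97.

The space diagonal of an n-cube of side s is s√n. Here 3.97·√14 ≈ 14.8544.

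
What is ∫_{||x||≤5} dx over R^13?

Volume = π^{13/2}·(5)^13/Γ(15/2) = 31250000000·π^6/27027 ≈ 1.11161e+09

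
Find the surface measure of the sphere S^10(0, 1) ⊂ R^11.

The surface area of an n-ball is 2π^(n/2) r^(n-1) / Γ(n/2). For n=11, r=1: 64·π^5/945 ≈ 20.7251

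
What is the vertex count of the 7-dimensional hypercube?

An n-cube has 2^n vertices; for n = 7 that is 2^7 = 128.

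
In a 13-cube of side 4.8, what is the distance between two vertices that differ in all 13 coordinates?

The space diagonal of an n-cube of side s is s√n. Here 4.8·√13 ≈ 17.3066.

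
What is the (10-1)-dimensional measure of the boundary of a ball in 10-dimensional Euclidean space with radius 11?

The surface area of an n-ball is 2π^(n/2) r^(n-1) / Γ(n/2). For n=10, r=11: 2357947691·π^5/12 ≈ 6.01315e+10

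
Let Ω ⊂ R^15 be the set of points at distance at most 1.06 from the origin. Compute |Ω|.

Volume = π^{15/2}·(1.06)^15/Γ(17/2) ≈ 0.914151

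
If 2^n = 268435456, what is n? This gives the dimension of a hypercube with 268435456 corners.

The n-cube has 2^n vertices, and 268435456 = 2^28, so n = 28.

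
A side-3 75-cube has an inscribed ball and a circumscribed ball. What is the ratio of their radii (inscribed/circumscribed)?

Ratio = (s/2)/(s√75/2) = 75^(-1/2) ≈ 0.11547.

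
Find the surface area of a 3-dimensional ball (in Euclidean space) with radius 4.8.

S_3(4.8) = 2·π^(3/2)·(4.8)^2 / Γ(3/2) = 4πr² = 4π·(4.8)² ≈ 289.529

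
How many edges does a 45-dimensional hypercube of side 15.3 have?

The 45-cube has n·2^(n-1) = 45·2^44 = 45·17592186044416 = 791648371998720 edges.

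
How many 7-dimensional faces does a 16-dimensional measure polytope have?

An n-cube has C(n,k)·2^(n-k) k-faces. Here C(16,7)·2^9 = 11440·512 = 5857280.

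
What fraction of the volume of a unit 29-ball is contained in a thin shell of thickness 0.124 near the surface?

Shell fraction = 1 - (1-0.124)^29 ≈ 0.978491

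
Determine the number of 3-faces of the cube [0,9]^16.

f_3(16-cube) = (16 choose 3) · 2^13 = 4587520.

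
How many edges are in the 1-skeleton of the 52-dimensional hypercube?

Each of the 2^52 = 4503599627370496 vertices has degree 52; total edges = 52·2^52/2 = 117093590311632896.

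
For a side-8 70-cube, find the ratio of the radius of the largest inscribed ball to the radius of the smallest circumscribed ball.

r_in / r_out = (8/2) / (8√70/2) = 1/√70 ≈ 0.119523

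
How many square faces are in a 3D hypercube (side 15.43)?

An n-cube has C(n,k)·2^(n-k) k-faces. Here C(3,2)·2^1 = 3·2 = 6.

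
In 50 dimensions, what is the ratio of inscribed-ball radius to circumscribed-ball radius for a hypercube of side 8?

r_in / r_out = (8/2) / (8√50/2) = 1/√50 ≈ 0.141421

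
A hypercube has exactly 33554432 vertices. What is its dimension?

Since 2^n = 33554432, we have n = 25.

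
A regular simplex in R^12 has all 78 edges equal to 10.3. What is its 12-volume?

For a regular n-simplex with edge a, V = (a^n / n!)·√((n+1)/2^n). With a=10.3, n=12: V ≈ 167.688.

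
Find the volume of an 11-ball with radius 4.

The n-ball volume is π^(n/2)·r^n/Γ(n/2+1). With n=11, r=4: V = 268435456·π^5/10395 ≈ 7.9025e+06.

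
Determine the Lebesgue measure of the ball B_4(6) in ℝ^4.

The n-ball volume is π^(n/2)·r^n/Γ(n/2+1). With n=4, r=6: V = 648·π^2 ≈ 6395.5.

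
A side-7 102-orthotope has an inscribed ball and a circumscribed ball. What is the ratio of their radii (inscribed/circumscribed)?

r_in = 7/2 (half the side); r_out = 7√102/2 (half the diagonal). Ratio = 1/√102 ≈ 0.0990148.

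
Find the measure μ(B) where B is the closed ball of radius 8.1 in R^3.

V_3(8.1) = π^(3/2) · (8.1)^3 / Γ(3/2 + 1) ≈ 2226.09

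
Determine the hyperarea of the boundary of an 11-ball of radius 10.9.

The surface area of an n-ball is 2π^(n/2) r^(n-1) / Γ(n/2). For n=11, r=10.9: 4.90639e+11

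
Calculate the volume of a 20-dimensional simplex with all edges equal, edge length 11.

V = (11^20 / 20!) · √((20+1) / 2^20) ≈ 1.23748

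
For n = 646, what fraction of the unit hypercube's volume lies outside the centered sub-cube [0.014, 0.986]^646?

Shell fraction = 1 - (1-0.028)^646 ≈ 0.9999999892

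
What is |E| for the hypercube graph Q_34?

An n-cube has n·2^(n-1) edges. With n = 34: 34·8589934592 = 292057776128.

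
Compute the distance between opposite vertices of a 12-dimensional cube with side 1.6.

Diagonal = √12 · 1.6 ≈ 5.54256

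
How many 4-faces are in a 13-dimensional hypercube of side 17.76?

Number of 4-faces = C(13,4) · 2^(13-4) = 715 · 512 = 366080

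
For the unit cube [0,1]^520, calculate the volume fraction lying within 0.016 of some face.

Shell fraction = 1 - (1-0.032)^520 ≈ 0.9999999548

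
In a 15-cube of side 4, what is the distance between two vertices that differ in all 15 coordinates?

Diagonal = √15 · 4 ≈ 15.4919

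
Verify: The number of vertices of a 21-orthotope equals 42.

False. The 21-cube has 2^21 = 2097152 vertices.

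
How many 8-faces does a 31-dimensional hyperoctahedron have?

f_8(31-orthoplex) = 2^9 · (31 choose 9) = 10321958400.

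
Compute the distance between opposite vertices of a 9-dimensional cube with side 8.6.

Diagonal = √9 · 8.6 = 25.8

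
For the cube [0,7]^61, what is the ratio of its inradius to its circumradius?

r_in = 7/2 (half the side); r_out = 7√61/2 (half the diagonal). Ratio = 1/√61 ≈ 0.128037.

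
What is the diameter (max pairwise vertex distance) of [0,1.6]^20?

The space diagonal of an n-cube of side s is s√n. Here 1.6·√20 ≈ 7.15542.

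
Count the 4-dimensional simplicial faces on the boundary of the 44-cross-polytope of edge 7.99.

An n-cross-polytope has 2^(k+1)·C(n,k+1) k-faces. Here 2^5·C(44,5) = 32·1086008 = 34752256.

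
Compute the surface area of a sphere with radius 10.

The surface area of an n-ball is 2π^(n/2) r^(n-1) / Γ(n/2). For n=3, r=10: 4πr² = 4π·(10)² ≈ 1256.64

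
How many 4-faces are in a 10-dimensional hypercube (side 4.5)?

An n-cube has C(n,k)·2^(n-k) k-faces. Here C(10,4)·2^6 = 210·64 = 13440.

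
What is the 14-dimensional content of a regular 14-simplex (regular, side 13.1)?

V_14 = √(15) · 13.1^14 / (14! · 2^(14/2)) ≈ 1521.34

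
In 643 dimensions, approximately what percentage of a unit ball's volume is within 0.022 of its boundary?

1 - (1-0.022)^643 ≈ 0.9999993864 ≈ 99.999939%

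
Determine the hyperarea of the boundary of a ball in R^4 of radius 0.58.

S = n·V_n(r)/r = 4·V_4(0.58)/0.58 (volume-to-surface relation), giving 3.85136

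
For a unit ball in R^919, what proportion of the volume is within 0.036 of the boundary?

V(inner)/V(outer) = ((1-0.036)/1)^919 ≈ 2.327e-15, so the shell fraction is 1 - 2.327e-15.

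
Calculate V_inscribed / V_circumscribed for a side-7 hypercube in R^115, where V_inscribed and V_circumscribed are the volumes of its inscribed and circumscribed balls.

V_in/V_out = n^(-n/2) = 115^(-115/2) ≈ 3.235e-119.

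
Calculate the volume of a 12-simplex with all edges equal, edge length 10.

For a regular n-simplex with edge a, V = (a^n / n!)·√((n+1)/2^n). With a=10, n=12: V ≈ 117.613.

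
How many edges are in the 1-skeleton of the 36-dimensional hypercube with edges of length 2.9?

Each of the 2^36 = 68719476736 vertices has degree 36; total edges = 36·2^36/2 = 1236950581248.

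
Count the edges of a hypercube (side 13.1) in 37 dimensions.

The 37-cube has n·2^(n-1) = 37·2^36 = 37·68719476736 = 2542620639232 edges.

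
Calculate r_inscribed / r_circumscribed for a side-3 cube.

Ratio = (s/2)/(s√3/2) = 3^(-1/2) ≈ 0.57735.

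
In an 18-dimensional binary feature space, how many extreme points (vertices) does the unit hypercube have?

An n-cube has 2^n vertices; for n = 18 that is 2^18 = 262144.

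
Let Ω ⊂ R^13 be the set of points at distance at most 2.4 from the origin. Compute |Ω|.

Volume = π^{13/2}·(2.4)^13/Γ(15/2) ≈ 79815.5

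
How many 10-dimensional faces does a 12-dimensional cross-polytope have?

An n-cross-polytope has 2^(k+1)·C(n,k+1) k-faces. Here 2^11·C(12,11) = 2048·12 = 24576.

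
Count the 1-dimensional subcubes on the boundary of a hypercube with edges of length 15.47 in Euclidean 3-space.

f_1(3-cube) = (3 choose 1) · 2^2 = 12.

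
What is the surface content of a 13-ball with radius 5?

|∂B_13(5)| = 6250000000·π^6/2079 ≈ 2.89018e+09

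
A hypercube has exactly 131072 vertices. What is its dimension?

Since 2^n = 131072, we have n = 17.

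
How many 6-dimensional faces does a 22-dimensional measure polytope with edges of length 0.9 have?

An n-cube has C(n,k)·2^(n-k) k-faces. Here C(22,6)·2^16 = 74613·65536 = 4889837568.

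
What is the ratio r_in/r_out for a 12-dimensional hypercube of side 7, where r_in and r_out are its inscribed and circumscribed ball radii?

r_in = 7/2 (half the side); r_out = 7√12/2 (half the diagonal). Ratio = 1/√12 ≈ 0.288675.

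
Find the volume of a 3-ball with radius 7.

Volume = π^{3/2}·(7)^3/Γ(5/2) = 1372·π/3 ≈ 1436.76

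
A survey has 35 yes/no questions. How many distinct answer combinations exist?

The 35-cube has 2^35 = 34359738368 vertices.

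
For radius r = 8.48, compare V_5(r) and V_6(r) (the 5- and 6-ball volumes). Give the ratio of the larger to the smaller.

V_5(8.48) ≈ 230822, V_6(8.48) ≈ 1.92165e+06. The 6-ball is larger by a factor of 8.325.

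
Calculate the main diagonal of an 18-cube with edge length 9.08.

The space diagonal of an n-cube of side s is s√n. Here 9.08·√18 ≈ 38.5232.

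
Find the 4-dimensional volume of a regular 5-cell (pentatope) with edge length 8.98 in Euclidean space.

For a regular n-simplex with edge a, V = (a^n / n!)·√((n+1)/2^n). With a=8.98, n=4: V ≈ 151.467.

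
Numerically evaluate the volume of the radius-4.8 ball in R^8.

V_8(4.8) = π^(8/2) · (4.8)^8 / Γ(8/2 + 1) ≈ 1.14372e+06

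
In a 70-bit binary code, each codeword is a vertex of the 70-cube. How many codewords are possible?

The 70-cube has 2^70 = 1180591620717411303424 vertices.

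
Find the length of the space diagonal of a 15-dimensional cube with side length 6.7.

||(6.7,6.7,...,6.7)|| = √(15)·6.7 ≈ 25.949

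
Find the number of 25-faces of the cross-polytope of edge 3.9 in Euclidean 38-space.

Number of 25-faces = 2^(25+1) · C(38,25+1) = 67108864 · 2707475148 = 181695581490511872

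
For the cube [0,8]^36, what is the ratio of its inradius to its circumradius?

r_in = 8/2 (half the side); r_out = 8√36/2 (half the diagonal). Ratio = 1/√36 ≈ 0.166667.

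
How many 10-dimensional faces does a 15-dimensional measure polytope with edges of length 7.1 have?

f_10(15-cube) = (15 choose 10) · 2^5 = 96096.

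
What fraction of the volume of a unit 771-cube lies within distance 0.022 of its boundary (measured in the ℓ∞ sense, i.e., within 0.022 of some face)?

1 - (1 - 2·0.022)^771 = 1 - 0.956^771 ≈ 1 - 8.571e-16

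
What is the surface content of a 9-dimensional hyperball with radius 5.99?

The surface area of an n-ball is 2π^(n/2) r^(n-1) / Γ(n/2). For n=9, r=5.99: 4.92011e+07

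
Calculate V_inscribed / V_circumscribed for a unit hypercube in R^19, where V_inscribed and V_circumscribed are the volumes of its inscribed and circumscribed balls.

V_in/V_out = n^(-n/2) = 19^(-19/2) ≈ 7.10953e-13.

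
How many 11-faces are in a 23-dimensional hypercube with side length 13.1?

Number of 11-faces = C(23,11) · 2^(23-11) = 1352078 · 4096 = 5538111488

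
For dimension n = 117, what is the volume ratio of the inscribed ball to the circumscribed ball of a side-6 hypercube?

V_in / V_out = (r_in/r_out)^117 = (1/√117)^117 = 117^(-117/2) ≈ 1.02595e-121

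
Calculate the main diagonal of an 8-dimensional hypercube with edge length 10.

The space diagonal of an n-cube of side s is s√n. Here 10·√8 ≈ 28.2843.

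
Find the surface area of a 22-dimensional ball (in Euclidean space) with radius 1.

The surface area of an n-ball is 2π^(n/2) r^(n-1) / Γ(n/2). For n=22, r=1: π^11/1814400 ≈ 0.162149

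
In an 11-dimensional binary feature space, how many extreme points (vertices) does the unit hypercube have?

The 11-cube has 2^11 = 2048 vertices.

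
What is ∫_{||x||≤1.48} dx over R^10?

The n-ball volume is π^(n/2)·r^n/Γ(n/2+1). With n=10, r=1.48: V ≈ 128.584.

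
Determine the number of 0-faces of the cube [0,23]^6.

Choose 0 of 6 axes to span the face (C(6,0) = 1 way), then fix each of the remaining 6 coordinates at one of its two extreme values (2^6 = 64 ways): 1·64 = 64.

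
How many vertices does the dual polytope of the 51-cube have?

Number of vertices = 2n = 102.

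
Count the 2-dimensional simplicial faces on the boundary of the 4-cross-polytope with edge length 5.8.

f_2(4-orthoplex) = 2^3 · (4 choose 3) = 32.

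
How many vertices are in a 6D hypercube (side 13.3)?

An n-cube has C(n,k)·2^(n-k) k-faces. Here C(6,0)·2^6 = 1·64 = 64.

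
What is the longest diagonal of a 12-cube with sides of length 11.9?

||(11.9,11.9,...,11.9)|| = √(12)·11.9 ≈ 41.2228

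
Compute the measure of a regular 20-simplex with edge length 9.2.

V = (9.2^20 / 20!) · √((20+1) / 2^20) ≈ 0.034709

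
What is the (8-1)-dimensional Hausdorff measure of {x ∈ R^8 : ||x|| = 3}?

S = n·V_n(r)/r = 8·V_8(3)/3 (volume-to-surface relation), giving 729·π^4 ≈ 71011.2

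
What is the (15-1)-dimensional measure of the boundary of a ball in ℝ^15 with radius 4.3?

S = n·V_n(r)/r = 15·V_15(4.3)/4.3 (volume-to-surface relation), giving 4.22746e+09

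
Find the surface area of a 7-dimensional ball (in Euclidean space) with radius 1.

|∂B_7(1)| = 16·π^3/15 ≈ 33.0734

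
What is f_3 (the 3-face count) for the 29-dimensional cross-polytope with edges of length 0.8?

An n-cross-polytope has 2^(k+1)·C(n,k+1) k-faces. Here 2^4·C(29,4) = 16·23751 = 380016.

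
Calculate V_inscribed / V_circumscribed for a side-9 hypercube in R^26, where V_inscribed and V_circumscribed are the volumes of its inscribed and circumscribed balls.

V_in/V_out = n^(-n/2) = 26^(-26/2) ≈ 4.03038e-19.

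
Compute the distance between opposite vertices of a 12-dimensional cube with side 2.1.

||(2.1,2.1,...,2.1)|| = √(12)·2.1 ≈ 7.27461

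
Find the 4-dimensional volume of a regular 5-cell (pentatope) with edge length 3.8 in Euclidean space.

Volume = 3.8^4 · √(5/2^4) / 4! ≈ 4.85678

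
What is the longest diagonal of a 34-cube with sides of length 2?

Diagonal = √34 · 2 ≈ 11.6619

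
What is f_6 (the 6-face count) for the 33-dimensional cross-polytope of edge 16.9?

Number of 6-faces = 2^(6+1) · C(33,6+1) = 128 · 4272048 = 546822144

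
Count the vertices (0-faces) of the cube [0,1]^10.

The 10-cube has 2^10 = 1024 vertices.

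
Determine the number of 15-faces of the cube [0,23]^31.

Choose 15 of 31 axes to span the face (C(31,15) = 300540195 ways), then fix each of the remaining 16 coordinates at one of its two extreme values (2^16 = 65536 ways): 300540195·65536 = 19696202219520.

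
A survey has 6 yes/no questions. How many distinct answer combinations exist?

The 6-cube has 2^6 = 64 vertices.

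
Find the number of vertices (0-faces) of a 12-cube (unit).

Choose 0 of 12 axes to span the face (C(12,0) = 1 way), then fix each of the remaining 12 coordinates at one of its two extreme values (2^12 = 4096 ways): 1·4096 = 4096.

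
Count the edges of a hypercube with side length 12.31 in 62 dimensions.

An n-cube has n·2^(n-1) edges. With n = 62: 62·2305843009213693952 = 142962266571249025024.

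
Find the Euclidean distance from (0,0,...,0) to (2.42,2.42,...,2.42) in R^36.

||(2.42,2.42,...,2.42)|| = √(36)·2.42 = 14.52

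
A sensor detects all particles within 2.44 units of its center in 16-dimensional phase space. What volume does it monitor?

The n-ball volume is π^(n/2)·r^n/Γ(n/2+1). With n=16, r=2.44: V ≈ 371463.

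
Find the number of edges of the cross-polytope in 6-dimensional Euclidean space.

Number of 1-faces = 2^(1+1) · C(6,1+1) = 4 · 15 = 60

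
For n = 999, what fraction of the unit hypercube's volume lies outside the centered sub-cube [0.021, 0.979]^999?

1 - (1 - 2·0.021)^999 = 1 - 0.958^999 ≈ 1 - 2.422e-19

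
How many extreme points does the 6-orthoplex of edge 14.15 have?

Number of vertices = 2n = 12.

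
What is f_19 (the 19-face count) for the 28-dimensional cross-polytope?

Each 19-face is the convex hull of 20 vertices, one chosen as ±e_i from each of 20 distinct axes: 2^20·C(28,20) = 3259084308480.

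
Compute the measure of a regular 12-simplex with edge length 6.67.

Volume = 6.67^12 · √(13/2^12) / 12! ≈ 0.911937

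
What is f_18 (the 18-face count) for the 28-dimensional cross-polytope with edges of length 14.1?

Each 18-face is the convex hull of 19 vertices, one chosen as ±e_i from each of 19 distinct axes: 2^19·C(28,19) = 3621204787200.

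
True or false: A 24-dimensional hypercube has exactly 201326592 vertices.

False. The 24-cube has 2^24 = 16777216 vertices.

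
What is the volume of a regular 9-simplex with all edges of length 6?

V = (6^9 / 9!) · √((9+1) / 2^9) ≈ 3.88118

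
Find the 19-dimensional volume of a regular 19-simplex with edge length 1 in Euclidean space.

Volume = 1^19 · √(20/2^19) / 19! ≈ 5.07733e-20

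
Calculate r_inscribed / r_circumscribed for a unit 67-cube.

r_in / r_out = (1/2) / (1√67/2) = 1/√67 ≈ 0.122169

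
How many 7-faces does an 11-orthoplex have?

f_7(11-orthoplex) = 2^8 · (11 choose 8) = 42240.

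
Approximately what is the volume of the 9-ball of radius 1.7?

Volume = π^{9/2}·(1.7)^9/Γ(11/2) ≈ 391.163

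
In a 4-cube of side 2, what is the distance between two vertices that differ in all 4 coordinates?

d = √(2² + 2² + ... + 2²) [4 terms] = √(4·2²) = 2√4 = 4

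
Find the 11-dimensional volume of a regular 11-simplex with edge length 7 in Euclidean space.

V = (7^11 / 11!) · √((11+1) / 2^11) ≈ 3.79183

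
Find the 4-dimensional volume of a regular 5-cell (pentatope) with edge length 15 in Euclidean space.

V_4 = √(5) · 15^4 / (4! · 2^(4/2)) ≈ 1179.18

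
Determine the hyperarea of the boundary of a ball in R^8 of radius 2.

The surface area of an n-ball is 2π^(n/2) r^(n-1) / Γ(n/2). For n=8, r=2: 128·π^4/3 ≈ 4156.12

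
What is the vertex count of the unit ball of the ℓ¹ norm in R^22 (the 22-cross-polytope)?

The 22-dimensional cross-polytope has 2n = 2·22 = 44 vertices.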